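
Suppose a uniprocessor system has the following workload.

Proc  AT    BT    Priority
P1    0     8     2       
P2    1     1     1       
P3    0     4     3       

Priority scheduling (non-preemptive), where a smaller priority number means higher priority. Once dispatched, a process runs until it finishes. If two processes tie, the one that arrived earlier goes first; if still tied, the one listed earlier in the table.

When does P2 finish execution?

9

Schedule: | P1 0-8 | P2 8-9 | P3 9-13 |
Completion: P1=8  P2=9  P3=13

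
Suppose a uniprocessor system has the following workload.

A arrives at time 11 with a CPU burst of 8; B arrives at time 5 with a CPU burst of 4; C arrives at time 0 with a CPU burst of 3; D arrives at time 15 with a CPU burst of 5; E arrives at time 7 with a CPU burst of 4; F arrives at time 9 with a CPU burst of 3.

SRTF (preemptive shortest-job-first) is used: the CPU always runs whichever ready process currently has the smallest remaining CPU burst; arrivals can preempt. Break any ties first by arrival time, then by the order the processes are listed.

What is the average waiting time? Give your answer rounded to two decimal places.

Timeline: | C 0-3 | idle 3-5 | B 5-9 | F 9-12 | E 12-16 | D 16-21 | A 21-29 |
Completion: A=29  B=9  C=3  D=21  E=16  F=12
Turnaround (C−A): A=18  B=4  C=3  D=6  E=9  F=3
Waiting times: A=10, B=0, C=0, D=1, E=5, F=0
Average waiting = (10+0+0+1+5+0) / 6 = 16/6 = 2.67

2.67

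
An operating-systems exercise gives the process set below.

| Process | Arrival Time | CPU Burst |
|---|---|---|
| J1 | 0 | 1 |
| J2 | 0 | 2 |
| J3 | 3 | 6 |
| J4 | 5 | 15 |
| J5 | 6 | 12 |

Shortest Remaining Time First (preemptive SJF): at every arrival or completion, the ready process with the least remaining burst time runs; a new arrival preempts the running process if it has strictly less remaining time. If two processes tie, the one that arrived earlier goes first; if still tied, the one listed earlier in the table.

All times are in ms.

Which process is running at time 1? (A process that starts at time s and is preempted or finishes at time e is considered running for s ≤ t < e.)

Schedule: | J1 0-1 | J2 1-3 | J3 3-9 | J5 9-21 | J4 21-36 |
Completion: J1=1  J2=3  J3=9  J4=36  J5=21
Turnaround (C−A): J1=1  J2=3  J3=6  J4=31  J5=15

J2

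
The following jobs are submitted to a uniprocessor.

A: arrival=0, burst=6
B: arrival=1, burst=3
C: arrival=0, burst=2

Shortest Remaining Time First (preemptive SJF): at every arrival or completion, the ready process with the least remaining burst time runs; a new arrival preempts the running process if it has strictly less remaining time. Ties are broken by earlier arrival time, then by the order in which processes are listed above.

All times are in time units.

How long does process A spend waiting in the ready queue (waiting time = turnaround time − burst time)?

Timeline: | C 0-2 | B 2-5 | A 5-11 |
Completion: A=11  B=5  C=2
Waiting(A) = turnaround − burst = 11 − 6 = 5

5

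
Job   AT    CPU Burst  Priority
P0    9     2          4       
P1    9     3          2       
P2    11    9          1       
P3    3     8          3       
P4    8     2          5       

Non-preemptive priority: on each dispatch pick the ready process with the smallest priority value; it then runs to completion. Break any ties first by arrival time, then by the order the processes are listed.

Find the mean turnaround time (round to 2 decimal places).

13.20

Schedule: | idle 0-3 | P3 3-11 | P2 11-20 | P1 20-23 | P0 23-25 | P4 25-27 |
Completion: P0=25  P1=23  P2=20  P3=11  P4=27
Turnaround (C−A): P0=16  P1=14  P2=9  P3=8  P4=19
Turnaround times: P0=16, P1=14, P2=9, P3=8, P4=19
Average turnaround = (16+14+9+8+19) / 5 = 66/5 = 13.20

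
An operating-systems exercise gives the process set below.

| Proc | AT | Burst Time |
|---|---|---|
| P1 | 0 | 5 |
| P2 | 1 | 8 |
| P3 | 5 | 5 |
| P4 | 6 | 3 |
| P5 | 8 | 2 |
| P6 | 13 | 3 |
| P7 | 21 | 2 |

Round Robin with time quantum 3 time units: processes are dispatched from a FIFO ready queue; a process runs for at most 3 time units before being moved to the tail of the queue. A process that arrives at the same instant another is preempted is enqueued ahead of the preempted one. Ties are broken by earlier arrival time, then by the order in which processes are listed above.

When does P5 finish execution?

19

Gantt: | P1 0-3 | P2 3-6 | P1 6-8 | P3 8-11 | P4 11-14 | P2 14-17 | P5 17-19 | P3 19-21 | P6 21-24 | P2 24-26 | P7 26-28 |
Completion: P1=8  P2=26  P3=21  P4=14  P5=19  P6=24  P7=28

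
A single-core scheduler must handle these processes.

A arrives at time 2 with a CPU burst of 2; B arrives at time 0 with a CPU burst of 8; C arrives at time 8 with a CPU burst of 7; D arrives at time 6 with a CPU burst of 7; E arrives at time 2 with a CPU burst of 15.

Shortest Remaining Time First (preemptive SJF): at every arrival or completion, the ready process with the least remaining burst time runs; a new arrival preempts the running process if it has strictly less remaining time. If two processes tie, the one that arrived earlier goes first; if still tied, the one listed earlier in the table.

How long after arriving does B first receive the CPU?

0

Gantt: | B 0-2 | A 2-4 | B 4-10 | D 10-17 | C 17-24 | E 24-39 |
Completion: A=4  B=10  C=24  D=17  E=39
Response(B) = first start − arrival = 0 − 0 = 0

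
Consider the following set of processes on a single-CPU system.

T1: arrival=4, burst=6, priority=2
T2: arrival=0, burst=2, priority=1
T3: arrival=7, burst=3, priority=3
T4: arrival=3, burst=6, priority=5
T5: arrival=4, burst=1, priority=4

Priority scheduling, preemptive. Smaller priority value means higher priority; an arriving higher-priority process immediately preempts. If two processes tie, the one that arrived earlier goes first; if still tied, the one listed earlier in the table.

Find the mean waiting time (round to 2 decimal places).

Gantt: | T2 0-2 | idle 2-3 | T4 3-4 | T1 4-10 | T3 10-13 | T5 13-14 | T4 14-19 |
Completion: T1=10  T2=2  T3=13  T4=19  T5=14
Turnaround (C−A): T1=6  T2=2  T3=6  T4=16  T5=10
Waiting times: T1=0, T2=0, T3=3, T4=10, T5=9
Average waiting = (0+0+3+10+9) / 5 = 22/5 = 4.40

4.40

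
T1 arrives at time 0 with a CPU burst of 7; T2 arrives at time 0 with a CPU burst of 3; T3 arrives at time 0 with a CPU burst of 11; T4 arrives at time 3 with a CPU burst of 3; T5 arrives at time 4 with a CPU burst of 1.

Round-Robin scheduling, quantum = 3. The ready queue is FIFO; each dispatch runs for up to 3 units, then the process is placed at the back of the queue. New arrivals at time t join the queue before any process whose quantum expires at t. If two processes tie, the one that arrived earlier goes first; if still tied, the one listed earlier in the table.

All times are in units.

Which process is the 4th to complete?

Gantt: | T1 0-3 | T2 3-6 | T3 6-9 | T4 9-12 | T1 12-15 | T5 15-16 | T3 16-19 | T1 19-20 | T3 20-25 |
Completion: T1=20  T2=6  T3=25  T4=12  T5=16
Finish order: T2 → T4 → T5 → T1 → T3

T1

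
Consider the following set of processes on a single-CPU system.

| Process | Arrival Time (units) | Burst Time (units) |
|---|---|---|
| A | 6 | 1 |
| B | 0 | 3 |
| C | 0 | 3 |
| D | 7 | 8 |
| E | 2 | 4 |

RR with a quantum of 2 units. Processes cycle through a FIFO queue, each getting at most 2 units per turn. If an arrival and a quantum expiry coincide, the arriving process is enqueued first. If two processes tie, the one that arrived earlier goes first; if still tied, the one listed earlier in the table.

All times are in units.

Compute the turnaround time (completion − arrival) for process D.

12

Timeline: | B 0-2 | C 2-4 | E 4-6 | B 6-7 | C 7-8 | A 8-9 | E 9-11 | D 11-19 |
Completion: A=9  B=7  C=8  D=19  E=11
Turnaround (C−A): A=3  B=7  C=8  D=12  E=9
Turnaround(D) = completion − arrival = 19 − 7 = 12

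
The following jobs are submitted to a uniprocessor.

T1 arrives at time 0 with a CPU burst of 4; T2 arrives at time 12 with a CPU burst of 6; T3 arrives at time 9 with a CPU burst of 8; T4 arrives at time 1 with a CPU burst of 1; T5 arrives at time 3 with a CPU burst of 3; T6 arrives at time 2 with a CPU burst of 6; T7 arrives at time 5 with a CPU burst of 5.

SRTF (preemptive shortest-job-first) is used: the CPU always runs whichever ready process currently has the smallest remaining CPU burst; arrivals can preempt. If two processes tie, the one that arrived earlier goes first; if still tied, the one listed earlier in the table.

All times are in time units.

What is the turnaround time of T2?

13

Timeline: | T1 0-1 | T4 1-2 | T1 2-5 | T5 5-8 | T7 8-13 | T6 13-19 | T2 19-25 | T3 25-33 |
Completion: T1=5  T2=25  T3=33  T4=2  T5=8  T6=19  T7=13
Turnaround (C−A): T1=5  T2=13  T3=24  T4=1  T5=5  T6=17  T7=8
Turnaround(T2) = completion − arrival = 25 − 12 = 13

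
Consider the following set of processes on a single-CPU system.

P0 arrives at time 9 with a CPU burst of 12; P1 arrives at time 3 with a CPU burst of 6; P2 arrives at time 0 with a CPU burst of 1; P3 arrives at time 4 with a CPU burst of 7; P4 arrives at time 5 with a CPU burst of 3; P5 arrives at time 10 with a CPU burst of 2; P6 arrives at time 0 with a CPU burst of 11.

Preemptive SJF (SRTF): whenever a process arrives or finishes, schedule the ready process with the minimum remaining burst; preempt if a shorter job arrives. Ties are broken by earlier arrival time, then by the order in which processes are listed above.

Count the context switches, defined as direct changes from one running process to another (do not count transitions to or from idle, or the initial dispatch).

8

Timeline: | P2 0-1 | P6 1-3 | P1 3-5 | P4 5-8 | P1 8-12 | P5 12-14 | P3 14-21 | P6 21-30 | P0 30-42 |
Completion: P0=42  P1=12  P2=1  P3=21  P4=8  P5=14  P6=30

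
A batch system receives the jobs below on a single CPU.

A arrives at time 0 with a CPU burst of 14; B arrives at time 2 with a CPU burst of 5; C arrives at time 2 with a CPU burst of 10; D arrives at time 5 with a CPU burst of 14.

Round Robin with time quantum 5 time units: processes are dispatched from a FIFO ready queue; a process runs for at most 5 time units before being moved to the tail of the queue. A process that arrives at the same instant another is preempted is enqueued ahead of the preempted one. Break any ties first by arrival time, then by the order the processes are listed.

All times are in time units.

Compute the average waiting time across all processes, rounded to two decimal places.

Timeline: | A 0-5 | B 5-10 | C 10-15 | D 15-20 | A 20-25 | C 25-30 | D 30-35 | A 35-39 | D 39-43 |
Completion: A=39  B=10  C=30  D=43
Turnaround (C−A): A=39  B=8  C=28  D=38
Waiting times: A=25, B=3, C=18, D=24
Average waiting = (25+3+18+24) / 4 = 70/4 = 17.50

17.50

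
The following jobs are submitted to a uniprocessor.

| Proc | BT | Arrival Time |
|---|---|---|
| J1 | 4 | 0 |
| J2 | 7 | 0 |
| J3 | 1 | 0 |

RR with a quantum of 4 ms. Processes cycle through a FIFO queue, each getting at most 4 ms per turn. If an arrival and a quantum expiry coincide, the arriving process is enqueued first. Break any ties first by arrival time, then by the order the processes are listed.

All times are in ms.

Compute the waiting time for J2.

5

Schedule: | J1 0-4 | J2 4-8 | J3 8-9 | J2 9-12 |
Completion: J1=4  J2=12  J3=9
Waiting(J2) = turnaround − burst = 12 − 7 = 5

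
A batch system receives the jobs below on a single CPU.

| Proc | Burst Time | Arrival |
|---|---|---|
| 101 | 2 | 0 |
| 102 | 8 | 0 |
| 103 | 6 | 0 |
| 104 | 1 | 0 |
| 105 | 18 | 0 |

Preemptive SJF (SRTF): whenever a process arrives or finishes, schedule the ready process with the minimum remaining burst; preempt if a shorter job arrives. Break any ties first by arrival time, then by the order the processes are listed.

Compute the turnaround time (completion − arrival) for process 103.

Gantt: | 104 0-1 | 101 1-3 | 103 3-9 | 102 9-17 | 105 17-35 |
Completion: 101=3  102=17  103=9  104=1  105=35
Turnaround(103) = completion − arrival = 9 − 0 = 9

9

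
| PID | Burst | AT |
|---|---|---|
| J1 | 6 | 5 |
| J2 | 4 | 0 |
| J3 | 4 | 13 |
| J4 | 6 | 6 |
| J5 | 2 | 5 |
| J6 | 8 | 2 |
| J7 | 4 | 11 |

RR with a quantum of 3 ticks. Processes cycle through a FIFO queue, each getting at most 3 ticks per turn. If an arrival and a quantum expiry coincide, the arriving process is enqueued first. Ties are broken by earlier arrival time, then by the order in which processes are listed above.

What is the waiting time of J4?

Schedule: | J2 0-3 | J6 3-6 | J2 6-7 | J1 7-10 | J5 10-12 | J4 12-15 | J6 15-18 | J1 18-21 | J7 21-24 | J3 24-27 | J4 27-30 | J6 30-32 | J7 32-33 | J3 33-34 |
Completion: J1=21  J2=7  J3=34  J4=30  J5=12  J6=32  J7=33
Turnaround (C−A): J1=16  J2=7  J3=21  J4=24  J5=7  J6=30  J7=22
Waiting(J4) = turnaround − burst = 24 − 6 = 18

18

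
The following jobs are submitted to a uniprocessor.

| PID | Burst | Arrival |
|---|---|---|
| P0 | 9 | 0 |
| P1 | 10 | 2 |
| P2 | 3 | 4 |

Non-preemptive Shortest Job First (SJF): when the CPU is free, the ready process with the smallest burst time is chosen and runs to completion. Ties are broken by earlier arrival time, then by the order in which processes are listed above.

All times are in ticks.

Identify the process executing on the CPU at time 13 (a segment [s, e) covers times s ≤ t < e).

P1

Gantt: | P0 0-9 | P2 9-12 | P1 12-22 |
Completion: P0=9  P1=22  P2=12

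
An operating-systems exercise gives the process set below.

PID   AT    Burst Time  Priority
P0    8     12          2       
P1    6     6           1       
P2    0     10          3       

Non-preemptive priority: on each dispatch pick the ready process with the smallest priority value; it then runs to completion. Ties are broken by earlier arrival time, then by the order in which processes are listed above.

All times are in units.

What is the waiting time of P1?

4

Gantt: | P2 0-10 | P1 10-16 | P0 16-28 |
Completion: P0=28  P1=16  P2=10
Turnaround (C−A): P0=20  P1=10  P2=10
Waiting(P1) = turnaround − burst = 10 − 6 = 4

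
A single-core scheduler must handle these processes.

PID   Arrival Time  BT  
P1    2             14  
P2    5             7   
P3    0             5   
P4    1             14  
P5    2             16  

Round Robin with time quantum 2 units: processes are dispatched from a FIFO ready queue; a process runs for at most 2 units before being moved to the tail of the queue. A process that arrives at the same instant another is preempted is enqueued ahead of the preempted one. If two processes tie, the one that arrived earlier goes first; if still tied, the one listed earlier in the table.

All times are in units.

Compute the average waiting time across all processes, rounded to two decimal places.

Gantt: | P3 0-2 | P4 2-4 | P1 4-6 | P5 6-8 | P3 8-10 | P4 10-12 | P2 12-14 | P1 14-16 | P5 16-18 | P3 18-19 | P4 19-21 | P2 21-23 | P1 23-25 | P5 25-27 | P4 27-29 | P2 29-31 | P1 31-33 | P5 33-35 | P4 35-37 | P2 37-38 | P1 38-40 | P5 40-42 | P4 42-44 | P1 44-46 | P5 46-48 | P4 48-50 | P1 50-52 | P5 52-56 |
Completion: P1=52  P2=38  P3=19  P4=50  P5=56
Turnaround (C−A): P1=50  P2=33  P3=19  P4=49  P5=54
Waiting times: P1=36, P2=26, P3=14, P4=35, P5=38
Average waiting = (36+26+14+35+38) / 5 = 149/5 = 29.80

29.80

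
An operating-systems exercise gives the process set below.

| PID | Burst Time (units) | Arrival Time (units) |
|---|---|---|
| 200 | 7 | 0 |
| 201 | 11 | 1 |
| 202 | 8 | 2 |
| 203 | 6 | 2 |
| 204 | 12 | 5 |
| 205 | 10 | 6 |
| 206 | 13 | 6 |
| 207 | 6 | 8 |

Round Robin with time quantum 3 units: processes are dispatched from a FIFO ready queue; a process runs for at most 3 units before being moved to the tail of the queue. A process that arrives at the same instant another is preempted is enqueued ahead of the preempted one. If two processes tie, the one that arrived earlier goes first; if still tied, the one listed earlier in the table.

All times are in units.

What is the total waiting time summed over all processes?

351

Gantt: | 200 0-3 | 201 3-6 | 202 6-9 | 203 9-12 | 200 12-15 | 204 15-18 | 205 18-21 | 206 21-24 | 201 24-27 | 207 27-30 | 202 30-33 | 203 33-36 | 200 36-37 | 204 37-40 | 205 40-43 | 206 43-46 | 201 46-49 | 207 49-52 | 202 52-54 | 204 54-57 | 205 57-60 | 206 60-63 | 201 63-65 | 204 65-68 | 205 68-69 | 206 69-73 |
Completion: 200=37  201=65  202=54  203=36  204=68  205=69  206=73  207=52
Turnaround (C−A): 200=37  201=64  202=52  203=34  204=63  205=63  206=67  207=44
Waiting = turnaround − burst: 200=30, 201=53, 202=44, 203=28, 204=51, 205=53, 206=54, 207=38
Total waiting = 30 + 53 + 44 + 28 + 51 + 53 + 54 + 38 = 351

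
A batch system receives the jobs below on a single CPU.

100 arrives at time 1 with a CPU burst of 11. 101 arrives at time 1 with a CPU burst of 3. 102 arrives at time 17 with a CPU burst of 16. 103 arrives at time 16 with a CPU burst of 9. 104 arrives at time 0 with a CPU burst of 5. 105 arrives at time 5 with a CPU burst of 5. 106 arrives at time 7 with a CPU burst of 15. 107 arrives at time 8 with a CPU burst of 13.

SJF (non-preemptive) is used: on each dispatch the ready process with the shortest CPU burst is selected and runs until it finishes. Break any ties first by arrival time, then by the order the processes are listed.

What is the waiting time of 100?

12

Schedule: | 104 0-5 | 101 5-8 | 105 8-13 | 100 13-24 | 103 24-33 | 107 33-46 | 106 46-61 | 102 61-77 |
Completion: 100=24  101=8  102=77  103=33  104=5  105=13  106=61  107=46
Waiting(100) = turnaround − burst = 23 − 11 = 12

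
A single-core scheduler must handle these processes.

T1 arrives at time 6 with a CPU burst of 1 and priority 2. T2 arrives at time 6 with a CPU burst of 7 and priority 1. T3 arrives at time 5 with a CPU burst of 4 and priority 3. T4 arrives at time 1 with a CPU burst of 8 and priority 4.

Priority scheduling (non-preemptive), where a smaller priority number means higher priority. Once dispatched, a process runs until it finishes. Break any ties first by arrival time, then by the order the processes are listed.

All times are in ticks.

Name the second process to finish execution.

Schedule: | idle 0-1 | T4 1-9 | T2 9-16 | T1 16-17 | T3 17-21 |
Completion: T1=17  T2=16  T3=21  T4=9
Turnaround (C−A): T1=11  T2=10  T3=16  T4=8
Finish order: T4 → T2 → T1 → T3

T2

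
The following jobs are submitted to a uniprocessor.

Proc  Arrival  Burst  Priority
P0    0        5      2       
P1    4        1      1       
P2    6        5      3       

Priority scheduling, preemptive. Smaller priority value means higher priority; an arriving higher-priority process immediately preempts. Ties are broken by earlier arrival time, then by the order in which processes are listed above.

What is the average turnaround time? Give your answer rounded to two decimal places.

Timeline: | P0 0-4 | P1 4-5 | P0 5-6 | P2 6-11 |
Completion: P0=6  P1=5  P2=11
Turnaround (C−A): P0=6  P1=1  P2=5
Turnaround times: P0=6, P1=1, P2=5
Average turnaround = (6+1+5) / 3 = 12/3 = 4.00

4.00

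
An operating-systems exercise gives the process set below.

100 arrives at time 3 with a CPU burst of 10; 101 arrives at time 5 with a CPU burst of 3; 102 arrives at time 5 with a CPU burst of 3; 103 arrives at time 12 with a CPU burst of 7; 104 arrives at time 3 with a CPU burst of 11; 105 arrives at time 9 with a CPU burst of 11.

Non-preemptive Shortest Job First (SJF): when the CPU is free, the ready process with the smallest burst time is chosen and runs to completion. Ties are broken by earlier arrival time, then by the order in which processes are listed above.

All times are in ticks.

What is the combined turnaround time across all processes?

122

Timeline: | idle 0-3 | 100 3-13 | 101 13-16 | 102 16-19 | 103 19-26 | 104 26-37 | 105 37-48 |
Completion: 100=13  101=16  102=19  103=26  104=37  105=48
Turnaround (C−A): 100=10  101=11  102=14  103=14  104=34  105=39
Turnaround = completion − arrival: 100=10, 101=11, 102=14, 103=14, 104=34, 105=39
Total turnaround = 10 + 11 + 14 + 14 + 34 + 39 = 122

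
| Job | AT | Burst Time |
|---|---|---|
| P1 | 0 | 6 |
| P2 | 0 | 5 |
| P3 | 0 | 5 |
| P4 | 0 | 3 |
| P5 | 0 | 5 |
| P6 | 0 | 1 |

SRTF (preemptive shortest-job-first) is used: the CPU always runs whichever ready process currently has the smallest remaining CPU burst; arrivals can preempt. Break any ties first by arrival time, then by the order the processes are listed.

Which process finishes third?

P2

Timeline: | P6 0-1 | P4 1-4 | P2 4-9 | P3 9-14 | P5 14-19 | P1 19-25 |
Completion: P1=25  P2=9  P3=14  P4=4  P5=19  P6=1
Turnaround (C−A): P1=25  P2=9  P3=14  P4=4  P5=19  P6=1
Finish order: P6 → P4 → P2 → P3 → P5 → P1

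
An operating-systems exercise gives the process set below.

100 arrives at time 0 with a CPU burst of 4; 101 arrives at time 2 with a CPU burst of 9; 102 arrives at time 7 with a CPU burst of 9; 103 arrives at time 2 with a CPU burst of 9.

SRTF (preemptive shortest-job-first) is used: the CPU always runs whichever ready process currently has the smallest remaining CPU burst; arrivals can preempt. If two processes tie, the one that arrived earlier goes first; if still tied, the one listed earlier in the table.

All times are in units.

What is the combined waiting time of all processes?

28

Schedule: | 100 0-4 | 101 4-13 | 103 13-22 | 102 22-31 |
Completion: 100=4  101=13  102=31  103=22
Waiting = turnaround − burst: 100=0, 101=2, 102=15, 103=11
Total waiting = 0 + 2 + 15 + 11 = 28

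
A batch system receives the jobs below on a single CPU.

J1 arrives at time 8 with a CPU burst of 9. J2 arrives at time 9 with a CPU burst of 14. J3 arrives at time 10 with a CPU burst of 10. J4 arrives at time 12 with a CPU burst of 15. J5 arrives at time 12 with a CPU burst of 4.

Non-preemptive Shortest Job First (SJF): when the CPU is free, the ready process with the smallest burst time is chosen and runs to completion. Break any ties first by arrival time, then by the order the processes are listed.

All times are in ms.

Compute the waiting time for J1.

Schedule: | idle 0-8 | J1 8-17 | J5 17-21 | J3 21-31 | J2 31-45 | J4 45-60 |
Completion: J1=17  J2=45  J3=31  J4=60  J5=21
Turnaround (C−A): J1=9  J2=36  J3=21  J4=48  J5=9
Waiting(J1) = turnaround − burst = 9 − 9 = 0

0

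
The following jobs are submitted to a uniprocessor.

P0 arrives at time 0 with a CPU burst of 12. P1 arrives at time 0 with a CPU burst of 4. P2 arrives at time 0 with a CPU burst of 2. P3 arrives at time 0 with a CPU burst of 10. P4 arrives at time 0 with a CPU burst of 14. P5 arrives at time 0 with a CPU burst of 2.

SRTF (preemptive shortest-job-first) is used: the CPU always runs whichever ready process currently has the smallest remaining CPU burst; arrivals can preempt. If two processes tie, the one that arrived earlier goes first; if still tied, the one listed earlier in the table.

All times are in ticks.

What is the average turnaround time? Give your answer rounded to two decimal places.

Gantt: | P2 0-2 | P5 2-4 | P1 4-8 | P3 8-18 | P0 18-30 | P4 30-44 |
Completion: P0=30  P1=8  P2=2  P3=18  P4=44  P5=4
Turnaround (C−A): P0=30  P1=8  P2=2  P3=18  P4=44  P5=4
Turnaround times: P0=30, P1=8, P2=2, P3=18, P4=44, P5=4
Average turnaround = (30+8+2+18+44+4) / 6 = 106/6 = 17.67

17.67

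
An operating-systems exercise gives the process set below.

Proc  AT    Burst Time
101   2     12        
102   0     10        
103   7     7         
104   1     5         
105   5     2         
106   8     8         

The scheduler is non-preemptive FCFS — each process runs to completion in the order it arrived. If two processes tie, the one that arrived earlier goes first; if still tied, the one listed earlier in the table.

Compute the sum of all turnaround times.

138

Gantt: | 102 0-10 | 104 10-15 | 101 15-27 | 105 27-29 | 103 29-36 | 106 36-44 |
Completion: 101=27  102=10  103=36  104=15  105=29  106=44
Turnaround (C−A): 101=25  102=10  103=29  104=14  105=24  106=36
Turnaround = completion − arrival: 101=25, 102=10, 103=29, 104=14, 105=24, 106=36
Total turnaround = 25 + 10 + 29 + 14 + 24 + 36 = 138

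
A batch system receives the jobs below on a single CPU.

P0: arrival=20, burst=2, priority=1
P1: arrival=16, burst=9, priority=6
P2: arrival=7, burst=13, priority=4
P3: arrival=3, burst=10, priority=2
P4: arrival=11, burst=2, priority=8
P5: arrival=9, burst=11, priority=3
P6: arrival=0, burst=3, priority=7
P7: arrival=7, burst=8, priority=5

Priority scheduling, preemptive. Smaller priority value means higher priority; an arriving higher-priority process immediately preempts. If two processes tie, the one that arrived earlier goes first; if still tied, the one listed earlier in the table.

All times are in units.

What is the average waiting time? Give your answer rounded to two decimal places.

16.63

Timeline: | P6 0-3 | P3 3-13 | P5 13-20 | P0 20-22 | P5 22-26 | P2 26-39 | P7 39-47 | P1 47-56 | P4 56-58 |
Completion: P0=22  P1=56  P2=39  P3=13  P4=58  P5=26  P6=3  P7=47
Turnaround (C−A): P0=2  P1=40  P2=32  P3=10  P4=47  P5=17  P6=3  P7=40
Waiting times: P0=0, P1=31, P2=19, P3=0, P4=45, P5=6, P6=0, P7=32
Average waiting = (0+31+19+0+45+6+0+32) / 8 = 133/8 = 16.63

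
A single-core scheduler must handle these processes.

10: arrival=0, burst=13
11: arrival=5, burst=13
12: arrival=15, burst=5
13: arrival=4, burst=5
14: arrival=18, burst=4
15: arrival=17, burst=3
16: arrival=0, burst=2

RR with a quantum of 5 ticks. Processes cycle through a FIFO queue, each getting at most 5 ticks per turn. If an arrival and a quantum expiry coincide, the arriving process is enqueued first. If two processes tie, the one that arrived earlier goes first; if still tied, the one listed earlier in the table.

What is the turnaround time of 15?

Gantt: | 10 0-5 | 16 5-7 | 13 7-12 | 11 12-17 | 10 17-22 | 12 22-27 | 15 27-30 | 11 30-35 | 14 35-39 | 10 39-42 | 11 42-45 |
Completion: 10=42  11=45  12=27  13=12  14=39  15=30  16=7
Turnaround (C−A): 10=42  11=40  12=12  13=8  14=21  15=13  16=7
Turnaround(15) = completion − arrival = 30 − 17 = 13

13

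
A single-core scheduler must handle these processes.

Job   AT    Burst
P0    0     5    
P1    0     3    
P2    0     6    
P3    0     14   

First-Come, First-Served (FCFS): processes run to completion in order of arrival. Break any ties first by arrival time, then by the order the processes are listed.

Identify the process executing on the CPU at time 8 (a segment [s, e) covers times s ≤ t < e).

Schedule: | P0 0-5 | P1 5-8 | P2 8-14 | P3 14-28 |
Completion: P0=5  P1=8  P2=14  P3=28
Turnaround (C−A): P0=5  P1=8  P2=14  P3=28

P2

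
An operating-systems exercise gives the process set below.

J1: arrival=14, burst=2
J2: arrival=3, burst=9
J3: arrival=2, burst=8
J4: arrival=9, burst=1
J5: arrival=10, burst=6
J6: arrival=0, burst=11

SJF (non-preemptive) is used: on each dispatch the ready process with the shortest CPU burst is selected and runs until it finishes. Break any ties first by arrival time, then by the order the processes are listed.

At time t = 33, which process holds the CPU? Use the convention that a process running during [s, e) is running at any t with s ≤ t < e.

J2

Timeline: | J6 0-11 | J4 11-12 | J5 12-18 | J1 18-20 | J3 20-28 | J2 28-37 |
Completion: J1=20  J2=37  J3=28  J4=12  J5=18  J6=11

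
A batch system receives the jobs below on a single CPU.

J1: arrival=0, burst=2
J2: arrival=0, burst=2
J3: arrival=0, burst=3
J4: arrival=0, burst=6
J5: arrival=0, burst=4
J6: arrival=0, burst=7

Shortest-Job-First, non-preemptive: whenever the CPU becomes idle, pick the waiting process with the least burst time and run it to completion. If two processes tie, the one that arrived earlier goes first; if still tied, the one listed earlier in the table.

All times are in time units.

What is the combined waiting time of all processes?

41

Timeline: | J1 0-2 | J2 2-4 | J3 4-7 | J5 7-11 | J4 11-17 | J6 17-24 |
Completion: J1=2  J2=4  J3=7  J4=17  J5=11  J6=24
Waiting = turnaround − burst: J1=0, J2=2, J3=4, J4=11, J5=7, J6=17
Total waiting = 0 + 2 + 4 + 11 + 7 + 17 = 41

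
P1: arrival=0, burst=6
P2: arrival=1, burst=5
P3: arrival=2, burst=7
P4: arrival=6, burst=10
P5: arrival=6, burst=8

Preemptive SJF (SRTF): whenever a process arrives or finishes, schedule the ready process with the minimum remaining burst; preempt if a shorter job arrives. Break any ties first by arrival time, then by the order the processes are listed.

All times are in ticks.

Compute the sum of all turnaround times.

Schedule: | P1 0-6 | P2 6-11 | P3 11-18 | P5 18-26 | P4 26-36 |
Completion: P1=6  P2=11  P3=18  P4=36  P5=26
Turnaround (C−A): P1=6  P2=10  P3=16  P4=30  P5=20
Turnaround = completion − arrival: P1=6, P2=10, P3=16, P4=30, P5=20
Total turnaround = 6 + 10 + 16 + 30 + 20 = 82

82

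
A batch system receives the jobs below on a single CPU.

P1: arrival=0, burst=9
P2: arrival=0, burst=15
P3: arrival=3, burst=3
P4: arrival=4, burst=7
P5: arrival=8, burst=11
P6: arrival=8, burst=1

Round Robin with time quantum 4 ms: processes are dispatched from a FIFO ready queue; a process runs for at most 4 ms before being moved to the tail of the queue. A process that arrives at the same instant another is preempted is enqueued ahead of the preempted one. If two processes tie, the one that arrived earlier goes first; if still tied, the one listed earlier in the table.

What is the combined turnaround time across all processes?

Gantt: | P1 0-4 | P2 4-8 | P3 8-11 | P4 11-15 | P1 15-19 | P5 19-23 | P6 23-24 | P2 24-28 | P4 28-31 | P1 31-32 | P5 32-36 | P2 36-40 | P5 40-43 | P2 43-46 |
Completion: P1=32  P2=46  P3=11  P4=31  P5=43  P6=24
Turnaround (C−A): P1=32  P2=46  P3=8  P4=27  P5=35  P6=16
Turnaround = completion − arrival: P1=32, P2=46, P3=8, P4=27, P5=35, P6=16
Total turnaround = 32 + 46 + 8 + 27 + 35 + 16 = 164

164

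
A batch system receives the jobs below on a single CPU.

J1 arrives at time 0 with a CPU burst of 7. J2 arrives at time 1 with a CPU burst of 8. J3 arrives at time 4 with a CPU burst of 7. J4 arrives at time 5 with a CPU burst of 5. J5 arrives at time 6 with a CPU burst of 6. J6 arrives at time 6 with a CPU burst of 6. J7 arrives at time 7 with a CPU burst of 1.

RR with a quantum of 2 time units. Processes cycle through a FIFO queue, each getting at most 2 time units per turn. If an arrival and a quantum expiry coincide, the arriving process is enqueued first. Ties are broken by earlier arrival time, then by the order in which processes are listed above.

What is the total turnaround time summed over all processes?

205

Schedule: | J1 0-2 | J2 2-4 | J1 4-6 | J3 6-8 | J2 8-10 | J4 10-12 | J5 12-14 | J6 14-16 | J1 16-18 | J7 18-19 | J3 19-21 | J2 21-23 | J4 23-25 | J5 25-27 | J6 27-29 | J1 29-30 | J3 30-32 | J2 32-34 | J4 34-35 | J5 35-37 | J6 37-39 | J3 39-40 |
Completion: J1=30  J2=34  J3=40  J4=35  J5=37  J6=39  J7=19
Turnaround = completion − arrival: J1=30, J2=33, J3=36, J4=30, J5=31, J6=33, J7=12
Total turnaround = 30 + 33 + 36 + 30 + 31 + 33 + 12 = 205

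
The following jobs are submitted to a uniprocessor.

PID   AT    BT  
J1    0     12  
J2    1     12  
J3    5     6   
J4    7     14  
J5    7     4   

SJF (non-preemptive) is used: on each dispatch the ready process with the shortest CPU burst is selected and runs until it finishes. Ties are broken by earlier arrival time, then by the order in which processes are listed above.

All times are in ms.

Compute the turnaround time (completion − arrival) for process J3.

Timeline: | J1 0-12 | J5 12-16 | J3 16-22 | J2 22-34 | J4 34-48 |
Completion: J1=12  J2=34  J3=22  J4=48  J5=16
Turnaround (C−A): J1=12  J2=33  J3=17  J4=41  J5=9
Turnaround(J3) = completion − arrival = 22 − 5 = 17

17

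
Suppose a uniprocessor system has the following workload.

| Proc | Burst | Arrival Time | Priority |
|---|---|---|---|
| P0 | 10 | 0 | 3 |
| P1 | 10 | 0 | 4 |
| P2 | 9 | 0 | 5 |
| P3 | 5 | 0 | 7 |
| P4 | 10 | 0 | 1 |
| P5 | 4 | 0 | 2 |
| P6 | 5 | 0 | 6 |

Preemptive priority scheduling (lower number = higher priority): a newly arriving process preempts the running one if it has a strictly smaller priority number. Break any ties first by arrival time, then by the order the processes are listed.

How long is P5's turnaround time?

Timeline: | P4 0-10 | P5 10-14 | P0 14-24 | P1 24-34 | P2 34-43 | P6 43-48 | P3 48-53 |
Completion: P0=24  P1=34  P2=43  P3=53  P4=10  P5=14  P6=48
Turnaround (C−A): P0=24  P1=34  P2=43  P3=53  P4=10  P5=14  P6=48
Turnaround(P5) = completion − arrival = 14 − 0 = 14

14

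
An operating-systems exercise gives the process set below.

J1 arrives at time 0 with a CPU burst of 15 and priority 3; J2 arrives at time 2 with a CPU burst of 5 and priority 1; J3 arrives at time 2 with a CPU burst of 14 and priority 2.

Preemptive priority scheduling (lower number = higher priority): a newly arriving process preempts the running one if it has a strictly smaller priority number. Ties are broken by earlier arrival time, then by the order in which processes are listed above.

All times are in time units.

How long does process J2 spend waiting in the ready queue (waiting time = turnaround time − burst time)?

Gantt: | J1 0-2 | J2 2-7 | J3 7-21 | J1 21-34 |
Completion: J1=34  J2=7  J3=21
Waiting(J2) = turnaround − burst = 5 − 5 = 0

0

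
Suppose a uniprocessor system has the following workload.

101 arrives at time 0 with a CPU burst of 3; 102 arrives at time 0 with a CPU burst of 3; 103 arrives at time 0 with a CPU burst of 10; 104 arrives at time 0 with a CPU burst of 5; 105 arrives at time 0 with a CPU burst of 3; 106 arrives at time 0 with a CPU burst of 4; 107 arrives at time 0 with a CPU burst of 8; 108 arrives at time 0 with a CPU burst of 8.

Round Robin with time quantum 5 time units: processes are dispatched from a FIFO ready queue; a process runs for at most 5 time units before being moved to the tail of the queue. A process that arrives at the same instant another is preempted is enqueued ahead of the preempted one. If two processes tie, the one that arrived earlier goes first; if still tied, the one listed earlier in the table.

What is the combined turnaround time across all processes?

Gantt: | 101 0-3 | 102 3-6 | 103 6-11 | 104 11-16 | 105 16-19 | 106 19-23 | 107 23-28 | 108 28-33 | 103 33-38 | 107 38-41 | 108 41-44 |
Completion: 101=3  102=6  103=38  104=16  105=19  106=23  107=41  108=44
Turnaround (C−A): 101=3  102=6  103=38  104=16  105=19  106=23  107=41  108=44
Turnaround = completion − arrival: 101=3, 102=6, 103=38, 104=16, 105=19, 106=23, 107=41, 108=44
Total turnaround = 3 + 6 + 38 + 16 + 19 + 23 + 41 + 44 = 190

190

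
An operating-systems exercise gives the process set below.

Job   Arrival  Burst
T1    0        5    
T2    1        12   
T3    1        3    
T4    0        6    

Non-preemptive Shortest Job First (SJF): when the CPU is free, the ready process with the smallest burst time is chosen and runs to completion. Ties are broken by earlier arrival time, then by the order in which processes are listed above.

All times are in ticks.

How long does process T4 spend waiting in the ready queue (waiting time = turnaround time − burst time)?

Timeline: | T1 0-5 | T3 5-8 | T4 8-14 | T2 14-26 |
Completion: T1=5  T2=26  T3=8  T4=14
Waiting(T4) = turnaround − burst = 14 − 6 = 8

8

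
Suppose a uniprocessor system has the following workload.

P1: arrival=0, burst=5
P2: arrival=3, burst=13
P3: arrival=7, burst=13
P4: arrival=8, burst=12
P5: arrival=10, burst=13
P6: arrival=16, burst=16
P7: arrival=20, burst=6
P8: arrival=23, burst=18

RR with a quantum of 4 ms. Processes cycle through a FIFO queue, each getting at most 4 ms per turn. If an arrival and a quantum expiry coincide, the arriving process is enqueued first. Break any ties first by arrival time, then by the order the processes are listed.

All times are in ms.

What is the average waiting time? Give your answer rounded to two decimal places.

Schedule: | P1 0-4 | P2 4-8 | P1 8-9 | P3 9-13 | P4 13-17 | P2 17-21 | P5 21-25 | P3 25-29 | P6 29-33 | P4 33-37 | P7 37-41 | P2 41-45 | P8 45-49 | P5 49-53 | P3 53-57 | P6 57-61 | P4 61-65 | P7 65-67 | P2 67-68 | P8 68-72 | P5 72-76 | P3 76-77 | P6 77-81 | P8 81-85 | P5 85-86 | P6 86-90 | P8 90-96 |
Completion: P1=9  P2=68  P3=77  P4=65  P5=86  P6=90  P7=67  P8=96
Waiting times: P1=4, P2=52, P3=57, P4=45, P5=63, P6=58, P7=41, P8=55
Average waiting = (4+52+57+45+63+58+41+55) / 8 = 375/8 = 46.88

46.88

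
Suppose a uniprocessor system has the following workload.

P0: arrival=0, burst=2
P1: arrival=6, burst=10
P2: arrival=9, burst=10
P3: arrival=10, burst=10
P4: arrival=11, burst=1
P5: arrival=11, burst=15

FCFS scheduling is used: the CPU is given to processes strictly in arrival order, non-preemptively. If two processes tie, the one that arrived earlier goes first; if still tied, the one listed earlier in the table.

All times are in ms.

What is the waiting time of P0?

Timeline: | P0 0-2 | idle 2-6 | P1 6-16 | P2 16-26 | P3 26-36 | P4 36-37 | P5 37-52 |
Completion: P0=2  P1=16  P2=26  P3=36  P4=37  P5=52
Waiting(P0) = turnaround − burst = 2 − 2 = 0

0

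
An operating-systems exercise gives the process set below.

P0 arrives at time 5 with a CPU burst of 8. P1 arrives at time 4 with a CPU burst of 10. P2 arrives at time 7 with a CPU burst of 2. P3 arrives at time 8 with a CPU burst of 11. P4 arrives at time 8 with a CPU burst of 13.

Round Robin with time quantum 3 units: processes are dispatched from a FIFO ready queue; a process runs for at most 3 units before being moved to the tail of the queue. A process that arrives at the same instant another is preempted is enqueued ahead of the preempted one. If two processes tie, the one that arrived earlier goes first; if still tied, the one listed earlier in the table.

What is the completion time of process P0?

Schedule: | idle 0-4 | P1 4-7 | P0 7-10 | P2 10-12 | P1 12-15 | P3 15-18 | P4 18-21 | P0 21-24 | P1 24-27 | P3 27-30 | P4 30-33 | P0 33-35 | P1 35-36 | P3 36-39 | P4 39-42 | P3 42-44 | P4 44-48 |
Completion: P0=35  P1=36  P2=12  P3=44  P4=48
Turnaround (C−A): P0=30  P1=32  P2=5  P3=36  P4=40

35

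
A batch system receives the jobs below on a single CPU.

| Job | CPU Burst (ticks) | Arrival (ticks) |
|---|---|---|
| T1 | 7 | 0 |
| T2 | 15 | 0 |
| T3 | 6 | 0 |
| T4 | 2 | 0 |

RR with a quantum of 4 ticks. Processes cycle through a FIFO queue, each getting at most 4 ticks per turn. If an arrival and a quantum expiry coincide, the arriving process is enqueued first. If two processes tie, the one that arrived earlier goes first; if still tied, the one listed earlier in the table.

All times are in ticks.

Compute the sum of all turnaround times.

84

Schedule: | T1 0-4 | T2 4-8 | T3 8-12 | T4 12-14 | T1 14-17 | T2 17-21 | T3 21-23 | T2 23-30 |
Completion: T1=17  T2=30  T3=23  T4=14
Turnaround = completion − arrival: T1=17, T2=30, T3=23, T4=14
Total turnaround = 17 + 30 + 23 + 14 = 84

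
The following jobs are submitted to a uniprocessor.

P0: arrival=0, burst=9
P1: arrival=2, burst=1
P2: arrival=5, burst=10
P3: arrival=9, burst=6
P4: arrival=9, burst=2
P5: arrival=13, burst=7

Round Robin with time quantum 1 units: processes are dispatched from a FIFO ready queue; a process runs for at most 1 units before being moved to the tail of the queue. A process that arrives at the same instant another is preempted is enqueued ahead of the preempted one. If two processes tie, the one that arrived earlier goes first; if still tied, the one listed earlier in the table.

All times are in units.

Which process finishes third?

Schedule: | P0 0-2 | P1 2-3 | P0 3-5 | P2 5-6 | P0 6-7 | P2 7-8 | P0 8-9 | P2 9-10 | P3 10-11 | P4 11-12 | P0 12-13 | P2 13-14 | P3 14-15 | P4 15-16 | P5 16-17 | P0 17-18 | P2 18-19 | P3 19-20 | P5 20-21 | P0 21-22 | P2 22-23 | P3 23-24 | P5 24-25 | P2 25-26 | P3 26-27 | P5 27-28 | P2 28-29 | P3 29-30 | P5 30-31 | P2 31-32 | P5 32-33 | P2 33-34 | P5 34-35 |
Completion: P0=22  P1=3  P2=34  P3=30  P4=16  P5=35
Turnaround (C−A): P0=22  P1=1  P2=29  P3=21  P4=7  P5=22
Finish order: P1 → P4 → P0 → P3 → P2 → P5

P0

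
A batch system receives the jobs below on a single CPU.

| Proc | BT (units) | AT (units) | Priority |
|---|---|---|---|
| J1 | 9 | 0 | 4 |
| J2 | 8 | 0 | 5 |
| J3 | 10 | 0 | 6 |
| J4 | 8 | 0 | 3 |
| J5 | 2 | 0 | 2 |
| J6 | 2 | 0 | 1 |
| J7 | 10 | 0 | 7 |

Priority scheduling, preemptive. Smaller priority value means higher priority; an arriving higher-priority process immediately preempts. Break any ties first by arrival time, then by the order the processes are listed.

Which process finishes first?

J6

Schedule: | J6 0-2 | J5 2-4 | J4 4-12 | J1 12-21 | J2 21-29 | J3 29-39 | J7 39-49 |
Completion: J1=21  J2=29  J3=39  J4=12  J5=4  J6=2  J7=49
Turnaround (C−A): J1=21  J2=29  J3=39  J4=12  J5=4  J6=2  J7=49
Finish order: J6 → J5 → J4 → J1 → J2 → J3 → J7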